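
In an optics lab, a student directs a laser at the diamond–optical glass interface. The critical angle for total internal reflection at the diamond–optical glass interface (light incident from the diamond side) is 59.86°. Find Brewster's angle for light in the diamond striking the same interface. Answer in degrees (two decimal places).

At the critical angle sin θ_c = n₂/n₁, giving n₂/n₁ = sin 59.86° = 0.8648.
Then tan θ_B = n₂/n₁ = 0.8648, so θ_B = arctan 0.8648 = 40.85°.

θ_B ≈ 40.85°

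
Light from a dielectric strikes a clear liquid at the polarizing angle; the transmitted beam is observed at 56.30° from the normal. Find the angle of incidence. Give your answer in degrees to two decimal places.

θ_B ≈ 33.70°

At Brewster's angle the reflected and refracted rays are perpendicular, so θ_B + θ_t = 90°.
So θ_B = 90° − θ_t = 90° − 56.30° = 33.70°.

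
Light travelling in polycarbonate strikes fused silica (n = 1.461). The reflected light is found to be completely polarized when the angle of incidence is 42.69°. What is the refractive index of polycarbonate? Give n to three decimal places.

Brewster's law: tan θ_B = n₂/n₁ (light incident in polycarbonate, refracted into fused silica).
n₁ = n₂ / tan θ_B = 1.461 / tan 42.69° = 1.584.

n ≈ 1.584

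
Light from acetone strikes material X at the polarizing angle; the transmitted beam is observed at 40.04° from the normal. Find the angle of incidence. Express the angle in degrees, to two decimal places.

Brewster's condition makes the reflected and refracted beams perpendicular: θ_B + θ_t = 90°.
So θ_B = 90° − θ_t = 90° − 40.04° = 49.96°.

θ_B ≈ 49.96°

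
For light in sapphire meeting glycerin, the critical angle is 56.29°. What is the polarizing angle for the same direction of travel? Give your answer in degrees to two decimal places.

θ_B ≈ 39.76°

n₂/n₁ = sin θ_c = sin 56.29° = 0.8319.
tan θ_B equals the same ratio, so θ_B = arctan(0.8319) = 39.76°.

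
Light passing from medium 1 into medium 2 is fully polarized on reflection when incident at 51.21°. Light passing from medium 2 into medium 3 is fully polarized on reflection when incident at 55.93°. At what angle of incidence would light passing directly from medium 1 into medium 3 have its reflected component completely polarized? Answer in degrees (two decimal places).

θ_B ≈ 61.47°

tan θ_B(1→2) = n₂/n₁ = tan 51.21° = 1.2442.
tan θ_B(2→3) = n₃/n₂ = tan 55.93° = 1.4787.
n₃/n₁ = 1.8397. Then tan θ_B(1→3) = n₃/n₁, so θ_B(1→3) = arctan(1.8397) = 61.47°.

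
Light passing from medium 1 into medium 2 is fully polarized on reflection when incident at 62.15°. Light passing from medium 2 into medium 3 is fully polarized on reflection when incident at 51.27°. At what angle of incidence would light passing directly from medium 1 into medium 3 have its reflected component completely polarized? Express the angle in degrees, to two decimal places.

θ_B ≈ 67.04°

tan θ_B(1→2) = n₂/n₁ = tan 62.15° = 1.8927.
tan θ_B(2→3) = n₃/n₂ = tan 51.27° = 1.2469.
n₃/n₁ = 2.3599. Then tan θ_B(1→3) = n₃/n₁, so θ_B(1→3) = arctan(2.3599) = 67.04°.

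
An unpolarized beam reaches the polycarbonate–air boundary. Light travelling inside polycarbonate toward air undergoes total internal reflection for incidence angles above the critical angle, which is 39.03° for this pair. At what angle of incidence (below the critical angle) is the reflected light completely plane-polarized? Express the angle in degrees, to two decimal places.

sin θ_c = n₂/n₁, so n₂/n₁ = sin 39.03° = 0.6297.
Brewster: tan θ_B = n₂/n₁ = 0.6297.
θ_B = arctan(0.6297) = 32.20°.

θ_B ≈ 32.20°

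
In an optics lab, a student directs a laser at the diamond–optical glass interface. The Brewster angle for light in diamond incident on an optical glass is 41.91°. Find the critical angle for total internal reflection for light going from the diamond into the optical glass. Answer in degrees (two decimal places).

θ_c ≈ 63.84°

n₂/n₁ = tan 41.91° = 0.8976; the critical angle satisfies sin θ_c = n₂/n₁.
θ_c = arcsin(0.8976) = 63.84°.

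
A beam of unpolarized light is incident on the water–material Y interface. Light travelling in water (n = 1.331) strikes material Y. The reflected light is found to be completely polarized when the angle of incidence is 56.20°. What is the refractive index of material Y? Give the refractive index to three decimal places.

n ≈ 1.988

Brewster's law: tan θ_B = n₂/n₁ (light incident in water, refracted into material Y).
n₂ = n₁ tan θ_B = 1.331 × tan 56.20° = 1.988.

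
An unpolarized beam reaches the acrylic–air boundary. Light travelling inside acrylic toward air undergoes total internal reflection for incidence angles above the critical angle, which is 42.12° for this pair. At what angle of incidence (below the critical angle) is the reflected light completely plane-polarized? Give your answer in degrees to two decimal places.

θ_B ≈ 33.85°

n₂/n₁ = sin θ_c = sin 42.12° = 0.6707.
tan θ_B equals the same ratio, so θ_B = arctan(0.6707) = 33.85°.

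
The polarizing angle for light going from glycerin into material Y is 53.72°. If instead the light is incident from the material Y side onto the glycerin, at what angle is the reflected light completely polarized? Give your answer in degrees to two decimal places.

θ_B' ≈ 36.28°

The two Brewster angles are complementary: θ_B' = 90° − θ_B = 90° − 53.72° = 36.28°.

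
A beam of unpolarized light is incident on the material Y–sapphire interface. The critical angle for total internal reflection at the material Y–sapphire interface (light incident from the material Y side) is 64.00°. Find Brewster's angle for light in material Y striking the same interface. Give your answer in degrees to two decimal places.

sin θ_c = n₂/n₁, so n₂/n₁ = sin 64.00° = 0.8988.
Brewster: tan θ_B = n₂/n₁ = 0.8988.
θ_B = arctan(0.8988) = 41.95°.

θ_B ≈ 41.95°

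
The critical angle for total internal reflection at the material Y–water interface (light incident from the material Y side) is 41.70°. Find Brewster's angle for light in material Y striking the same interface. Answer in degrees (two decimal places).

θ_B ≈ 33.63°

n₂/n₁ = sin θ_c = sin 41.70° = 0.6652.
tan θ_B equals the same ratio, so θ_B = arctan(0.6652) = 33.63°.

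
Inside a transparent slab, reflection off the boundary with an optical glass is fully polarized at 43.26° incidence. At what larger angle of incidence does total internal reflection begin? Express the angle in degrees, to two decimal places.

θ_c ≈ 70.23°

From Brewster, n₂/n₁ = tan θ_B = tan 43.26° = 0.9410.
Then sin θ_c = n₂/n₁ = 0.9410, so θ_c = arcsin 0.9410 = 70.23°.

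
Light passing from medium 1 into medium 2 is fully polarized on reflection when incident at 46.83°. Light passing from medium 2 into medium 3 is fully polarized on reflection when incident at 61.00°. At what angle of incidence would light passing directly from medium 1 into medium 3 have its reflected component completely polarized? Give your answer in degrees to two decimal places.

θ_B ≈ 62.53°

tan θ_B(1→2) = n₂/n₁ = tan 46.83° = 1.0660.
tan θ_B(2→3) = n₃/n₂ = tan 61.00° = 1.8040.
n₃/n₁ = 1.9231. Then tan θ_B(1→3) = n₃/n₁, so θ_B(1→3) = arctan(1.9231) = 62.53°.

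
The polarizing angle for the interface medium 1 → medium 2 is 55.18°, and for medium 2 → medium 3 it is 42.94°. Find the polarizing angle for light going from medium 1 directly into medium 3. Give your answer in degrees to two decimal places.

θ_B ≈ 53.22°

n₂/n₁ = tan 55.18° = 1.4377 and n₃/n₂ = tan 42.94° = 0.9306.
So n₃/n₁ = (n₂/n₁)(n₃/n₂) = 1.4377 × 0.9306 = 1.3379.
θ_B(1→3) = arctan(1.3379) = 53.22°.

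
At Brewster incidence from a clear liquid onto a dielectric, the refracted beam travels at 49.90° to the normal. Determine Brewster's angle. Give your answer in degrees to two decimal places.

At Brewster's angle the reflected and refracted rays are perpendicular, so θ_B + θ_t = 90°.
θ_B = 90° − 49.90° = 40.10°.

θ_B ≈ 40.10°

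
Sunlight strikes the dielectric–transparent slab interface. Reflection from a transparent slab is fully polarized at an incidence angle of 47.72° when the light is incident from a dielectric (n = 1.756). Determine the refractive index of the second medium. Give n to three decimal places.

n ≈ 1.931

Full polarization of the reflected beam means tan θ_B = n₂/n₁, where n₁ is the incident medium (a dielectric).
n₂ = n₁ tan θ_B = 1.756 × tan 47.72° = 1.931.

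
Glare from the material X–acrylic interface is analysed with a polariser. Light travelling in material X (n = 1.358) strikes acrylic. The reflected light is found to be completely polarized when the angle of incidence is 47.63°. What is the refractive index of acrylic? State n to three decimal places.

n ≈ 1.489

Full polarization of the reflected beam means tan θ_B = n₂/n₁, where n₁ is the incident medium (material X).
n₂ = n₁ tan θ_B = 1.358 × tan 47.63° = 1.489.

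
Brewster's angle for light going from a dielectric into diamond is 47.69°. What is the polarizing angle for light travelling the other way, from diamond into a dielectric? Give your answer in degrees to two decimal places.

θ_B' ≈ 42.31°

The two Brewster angles are complementary: θ_B' = 90° − θ_B = 90° − 47.69° = 42.31°.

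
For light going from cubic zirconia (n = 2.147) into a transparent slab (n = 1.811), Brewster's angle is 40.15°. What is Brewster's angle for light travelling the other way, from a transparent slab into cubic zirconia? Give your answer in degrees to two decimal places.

tan θ_B' = n₁/n₂ = 1/tan θ_B, so θ_B' = 90° − θ_B.
θ_B' = 90° − 40.15° = 49.85°.

θ_B' ≈ 49.85°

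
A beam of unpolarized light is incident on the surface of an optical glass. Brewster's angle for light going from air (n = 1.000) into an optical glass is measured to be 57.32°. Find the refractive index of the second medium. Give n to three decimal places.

n ≈ 1.559

Full polarization of the reflected beam means tan θ_B = n₂/n₁, where n₁ is the incident medium (air).
n₂ = n₁ tan θ_B = 1.000 × tan 57.32° = 1.559.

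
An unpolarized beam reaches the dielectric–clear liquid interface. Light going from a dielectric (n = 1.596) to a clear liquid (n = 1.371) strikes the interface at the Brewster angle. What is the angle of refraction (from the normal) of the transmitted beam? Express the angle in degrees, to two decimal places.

First find Brewster's angle: tan θ_B = 1.371/1.596 = 0.8590, giving θ_B = 40.66°.
Since θ_B + θ_t = 90° at Brewster incidence, θ_t = 90° − 40.66° = 49.34°.

θ_t ≈ 49.34°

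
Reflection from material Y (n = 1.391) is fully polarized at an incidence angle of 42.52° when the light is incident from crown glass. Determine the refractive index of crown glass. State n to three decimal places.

Brewster's law: tan θ_B = n₂/n₁ (light incident in crown glass, refracted into material Y).
n₁ = n₂ / tan θ_B = 1.391 / tan 42.52° = 1.517.

n ≈ 1.517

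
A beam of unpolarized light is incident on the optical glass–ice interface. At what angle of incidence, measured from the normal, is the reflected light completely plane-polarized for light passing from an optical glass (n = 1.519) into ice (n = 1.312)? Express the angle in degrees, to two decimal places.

θ_B ≈ 40.82°

Here n₂/n₁ = 1.312/1.519 = 0.8637, and Brewster's law gives tan θ_B = n₂/n₁.
θ_B = arctan(0.8637) = 40.82°.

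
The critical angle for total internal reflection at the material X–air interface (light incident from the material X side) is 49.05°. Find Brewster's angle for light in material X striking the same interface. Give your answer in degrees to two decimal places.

At the critical angle sin θ_c = n₂/n₁, giving n₂/n₁ = sin 49.05° = 0.7553.
Then tan θ_B = n₂/n₁ = 0.7553, so θ_B = arctan 0.7553 = 37.06°.

θ_B ≈ 37.06°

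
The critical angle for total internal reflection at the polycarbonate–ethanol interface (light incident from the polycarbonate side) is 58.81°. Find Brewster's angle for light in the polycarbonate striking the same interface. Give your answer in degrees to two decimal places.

n₂/n₁ = sin θ_c = sin 58.81° = 0.8555.
tan θ_B equals the same ratio, so θ_B = arctan(0.8555) = 40.55°.

θ_B ≈ 40.55°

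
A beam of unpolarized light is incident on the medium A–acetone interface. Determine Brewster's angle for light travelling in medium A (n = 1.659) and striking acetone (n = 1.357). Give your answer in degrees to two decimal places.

tan θ_B = n₂/n₁ = 1.357/1.659 = 0.8180.
θ_B = arctan(0.8180) = 39.28°.

θ_B ≈ 39.28°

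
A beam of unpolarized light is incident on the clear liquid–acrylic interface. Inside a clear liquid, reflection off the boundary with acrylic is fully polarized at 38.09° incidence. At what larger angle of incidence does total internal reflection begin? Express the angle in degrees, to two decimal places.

θ_c ≈ 51.61°

From Brewster, n₂/n₁ = tan θ_B = tan 38.09° = 0.7838.
Then sin θ_c = n₂/n₁ = 0.7838, so θ_c = arcsin 0.7838 = 51.61°.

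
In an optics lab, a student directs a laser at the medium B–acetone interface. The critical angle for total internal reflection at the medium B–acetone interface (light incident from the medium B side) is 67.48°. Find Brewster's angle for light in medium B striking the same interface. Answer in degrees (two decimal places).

sin θ_c = n₂/n₁, so n₂/n₁ = sin 67.48° = 0.9237.
Brewster: tan θ_B = n₂/n₁ = 0.9237.
θ_B = arctan(0.9237) = 42.73°.

θ_B ≈ 42.73°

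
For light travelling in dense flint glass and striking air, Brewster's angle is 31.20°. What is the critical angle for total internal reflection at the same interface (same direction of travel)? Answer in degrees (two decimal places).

θ_c ≈ 37.27°

n₂/n₁ = tan 31.20° = 0.6056; the critical angle satisfies sin θ_c = n₂/n₁.
θ_c = arcsin(0.6056) = 37.27°.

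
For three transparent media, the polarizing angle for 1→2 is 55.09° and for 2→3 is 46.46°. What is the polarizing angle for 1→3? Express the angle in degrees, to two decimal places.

tan θ_B(1→2) = n₂/n₁ = tan 55.09° = 1.4329.
tan θ_B(2→3) = n₃/n₂ = tan 46.46° = 1.0523.
So n₃/n₁ = (n₂/n₁)(n₃/n₂) = 1.4329 × 1.0523 = 1.5079.
θ_B(1→3) = arctan(1.5079) = 56.45°.

θ_B ≈ 56.45°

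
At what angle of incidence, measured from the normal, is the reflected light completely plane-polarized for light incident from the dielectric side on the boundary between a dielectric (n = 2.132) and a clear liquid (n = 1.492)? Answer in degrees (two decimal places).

Here n₂/n₁ = 1.492/2.132 = 0.6998, and Brewster's law gives tan θ_B = n₂/n₁.
θ_B = arctan(0.6998) = 34.98°.

θ_B ≈ 34.98°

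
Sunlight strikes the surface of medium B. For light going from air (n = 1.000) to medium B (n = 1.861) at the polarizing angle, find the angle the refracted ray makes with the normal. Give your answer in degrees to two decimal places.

tan θ_B = n₂/n₁ = 1.861/1.000 = 1.8610, so θ_B = 61.75°.
At Brewster's angle the reflected and refracted rays are perpendicular, so θ_t = 90° − θ_B = 90° − 61.75° = 28.25°.

θ_t ≈ 28.25°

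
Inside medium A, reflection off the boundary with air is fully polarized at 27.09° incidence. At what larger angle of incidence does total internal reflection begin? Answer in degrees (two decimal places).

tan θ_B = n₂/n₁ = tan 27.09° = 0.5115.
Total internal reflection: sin θ_c = n₂/n₁ = 0.5115.
θ_c = arcsin(0.5115) = 30.76°.

θ_c ≈ 30.76°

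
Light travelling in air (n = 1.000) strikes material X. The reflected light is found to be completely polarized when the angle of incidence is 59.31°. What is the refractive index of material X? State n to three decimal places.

n ≈ 1.685

At the polarizing angle, tan θ_B = n₂/n₁ with n₁ on the incident side (air) and n₂ on the transmitted side (material X).
n₂ = n₁ tan θ_B = 1.000 × tan 59.31° = 1.685.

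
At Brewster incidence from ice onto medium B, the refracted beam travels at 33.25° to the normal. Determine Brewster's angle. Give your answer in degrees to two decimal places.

θ_B ≈ 56.75°

At Brewster's angle the reflected and refracted rays are perpendicular, so θ_B + θ_t = 90°.
θ_B = 90° − 33.25° = 56.75°.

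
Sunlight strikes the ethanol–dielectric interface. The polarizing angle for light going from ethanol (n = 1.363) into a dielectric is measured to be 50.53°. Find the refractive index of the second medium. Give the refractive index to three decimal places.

n ≈ 1.655

Full polarization of the reflected beam means tan θ_B = n₂/n₁, where n₁ is the incident medium (ethanol).
n₂ = n₁ tan θ_B = 1.363 × tan 50.53° = 1.655.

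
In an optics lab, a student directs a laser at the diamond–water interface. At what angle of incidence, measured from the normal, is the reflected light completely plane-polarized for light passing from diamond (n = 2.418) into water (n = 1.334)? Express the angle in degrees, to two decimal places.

At Brewster's angle the reflected and refracted rays are perpendicular, which with Snell's law gives tan θ_B = n₂/n₁.
tan θ_B = n₂/n₁ = 1.334/2.418 = 0.5517.
θ_B = arctan(0.5517) = 28.89°.

θ_B ≈ 28.89°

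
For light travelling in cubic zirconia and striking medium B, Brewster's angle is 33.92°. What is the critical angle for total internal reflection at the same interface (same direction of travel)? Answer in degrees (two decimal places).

θ_c ≈ 42.26°

From Brewster, n₂/n₁ = tan θ_B = tan 33.92° = 0.6725.
Then sin θ_c = n₂/n₁ = 0.6725, so θ_c = arcsin 0.6725 = 42.26°.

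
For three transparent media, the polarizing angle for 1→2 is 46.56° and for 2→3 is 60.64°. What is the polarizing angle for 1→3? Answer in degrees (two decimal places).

tan θ_B(1→2) = n₂/n₁ = tan 46.56° = 1.0560.
tan θ_B(2→3) = n₃/n₂ = tan 60.64° = 1.7776.
n₃/n₁ = 1.8771. Then tan θ_B(1→3) = n₃/n₁, so θ_B(1→3) = arctan(1.8771) = 61.95°.

θ_B ≈ 61.95°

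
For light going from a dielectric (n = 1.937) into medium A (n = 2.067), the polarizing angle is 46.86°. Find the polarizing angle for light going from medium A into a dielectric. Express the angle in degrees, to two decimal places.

θ_B' ≈ 43.14°

Reversing the direction swaps n₁ and n₂, so tan θ_B' = 1/tan θ_B and θ_B' = 90° − θ_B.
Hence θ_B' = 90° − 46.86° = 43.14°.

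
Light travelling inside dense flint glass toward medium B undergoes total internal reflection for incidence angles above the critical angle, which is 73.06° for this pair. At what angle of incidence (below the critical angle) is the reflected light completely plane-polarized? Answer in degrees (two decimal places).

θ_B ≈ 43.73°

sin θ_c = n₂/n₁, so n₂/n₁ = sin 73.06° = 0.9566.
Brewster: tan θ_B = n₂/n₁ = 0.9566.
θ_B = arctan(0.9566) = 43.73°.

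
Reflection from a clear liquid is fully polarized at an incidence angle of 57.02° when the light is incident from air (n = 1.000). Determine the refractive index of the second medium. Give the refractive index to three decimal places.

Full polarization of the reflected beam means tan θ_B = n₂/n₁, where n₁ is the incident medium (air).
n₂ = n₁ tan θ_B = 1.000 × tan 57.02° = 1.541.

n ≈ 1.541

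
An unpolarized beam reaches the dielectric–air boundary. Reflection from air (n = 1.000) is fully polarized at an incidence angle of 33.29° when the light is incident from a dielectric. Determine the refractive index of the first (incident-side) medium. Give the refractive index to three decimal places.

n ≈ 1.523

Brewster's law: tan θ_B = n₂/n₁ (light incident in a dielectric, refracted into air).
n₁ = n₂ / tan θ_B = 1.000 / tan 33.29° = 1.523.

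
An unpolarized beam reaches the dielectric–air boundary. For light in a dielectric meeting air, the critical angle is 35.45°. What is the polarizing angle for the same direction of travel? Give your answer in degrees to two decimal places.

θ_B ≈ 30.11°

n₂/n₁ = sin θ_c = sin 35.45° = 0.5800.
tan θ_B equals the same ratio, so θ_B = arctan(0.5800) = 30.11°.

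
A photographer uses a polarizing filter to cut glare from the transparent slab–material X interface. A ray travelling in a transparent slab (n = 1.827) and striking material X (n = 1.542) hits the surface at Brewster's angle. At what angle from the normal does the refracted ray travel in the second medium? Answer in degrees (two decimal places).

θ_B = arctan(n₂/n₁) = arctan(1.542/1.827) = 40.16°.
Since θ_B + θ_t = 90° at Brewster incidence, θ_t = 90° − 40.16° = 49.84°.

θ_t ≈ 49.84°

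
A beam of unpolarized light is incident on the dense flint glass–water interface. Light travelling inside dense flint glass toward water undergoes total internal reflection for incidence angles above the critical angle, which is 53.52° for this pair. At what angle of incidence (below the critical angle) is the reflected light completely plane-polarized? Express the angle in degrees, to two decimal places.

θ_B ≈ 38.80°

At the critical angle sin θ_c = n₂/n₁, giving n₂/n₁ = sin 53.52° = 0.8041.
Then tan θ_B = n₂/n₁ = 0.8041, so θ_B = arctan 0.8041 = 38.80°.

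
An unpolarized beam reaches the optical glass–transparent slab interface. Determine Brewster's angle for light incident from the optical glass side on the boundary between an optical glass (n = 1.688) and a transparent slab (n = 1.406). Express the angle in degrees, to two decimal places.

Brewster's condition: tan θ_B = n₂/n₁ = 1.406/1.688 = 0.8329. Taking the arctangent, θ_B = 39.79°.

θ_B ≈ 39.79°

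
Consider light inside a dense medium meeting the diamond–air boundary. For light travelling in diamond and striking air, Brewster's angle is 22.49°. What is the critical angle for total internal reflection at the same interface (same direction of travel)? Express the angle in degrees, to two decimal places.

n₂/n₁ = tan 22.49° = 0.4140; the critical angle satisfies sin θ_c = n₂/n₁.
θ_c = arcsin(0.4140) = 24.46°.

θ_c ≈ 24.46°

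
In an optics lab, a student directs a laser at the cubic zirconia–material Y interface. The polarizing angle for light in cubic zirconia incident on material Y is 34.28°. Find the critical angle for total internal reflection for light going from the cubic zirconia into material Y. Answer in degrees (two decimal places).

From Brewster, n₂/n₁ = tan θ_B = tan 34.28° = 0.6816.
Then sin θ_c = n₂/n₁ = 0.6816, so θ_c = arcsin 0.6816 = 42.97°.

θ_c ≈ 42.97°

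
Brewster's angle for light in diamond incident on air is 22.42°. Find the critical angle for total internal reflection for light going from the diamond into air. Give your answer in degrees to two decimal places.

n₂/n₁ = tan 22.42° = 0.4126; the critical angle satisfies sin θ_c = n₂/n₁.
θ_c = arcsin(0.4126) = 24.37°.

θ_c ≈ 24.37°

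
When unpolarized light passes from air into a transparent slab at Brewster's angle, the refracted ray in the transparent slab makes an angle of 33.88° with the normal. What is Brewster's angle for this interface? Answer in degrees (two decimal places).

Since the reflected and refracted rays are at right angles at the polarizing angle, θ_B + θ_t = 90°.
So θ_B = 90° − θ_t = 90° − 33.88° = 56.12°.

θ_B ≈ 56.12°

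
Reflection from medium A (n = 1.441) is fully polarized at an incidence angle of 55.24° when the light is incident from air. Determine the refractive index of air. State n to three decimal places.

At Brewster's angle, tan θ_B = n₂/n₁ with n₁ on the incident side (air) and n₂ on the transmitted side (medium A).
n₁ = n₂ / tan θ_B = 1.441 / tan 55.24° = 1.000.

n ≈ 1.000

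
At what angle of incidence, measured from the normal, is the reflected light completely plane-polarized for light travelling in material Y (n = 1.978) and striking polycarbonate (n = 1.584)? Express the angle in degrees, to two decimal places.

θ_B ≈ 38.69°

Brewster's condition: tan θ_B = n₂/n₁ = 1.584/1.978 = 0.8008.
So θ_B = arctan 0.8008 = 38.69°.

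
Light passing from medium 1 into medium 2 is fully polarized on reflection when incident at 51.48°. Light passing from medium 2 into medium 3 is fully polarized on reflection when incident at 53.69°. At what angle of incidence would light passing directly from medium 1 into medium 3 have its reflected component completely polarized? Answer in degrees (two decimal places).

θ_B ≈ 59.67°

tan θ_B(1→2) = n₂/n₁ = tan 51.48° = 1.2563.
tan θ_B(2→3) = n₃/n₂ = tan 53.69° = 1.3608.
So n₃/n₁ = (n₂/n₁)(n₃/n₂) = 1.2563 × 1.3608 = 1.7096.
θ_B(1→3) = arctan(1.7096) = 59.67°.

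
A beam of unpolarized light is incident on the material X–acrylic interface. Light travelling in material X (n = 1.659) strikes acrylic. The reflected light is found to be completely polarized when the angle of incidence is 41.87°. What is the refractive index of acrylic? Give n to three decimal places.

n ≈ 1.487

Full polarization of the reflected beam means tan θ_B = n₂/n₁, where n₁ is the incident medium (material X).
n₂ = n₁ tan θ_B = 1.659 × tan 41.87° = 1.487.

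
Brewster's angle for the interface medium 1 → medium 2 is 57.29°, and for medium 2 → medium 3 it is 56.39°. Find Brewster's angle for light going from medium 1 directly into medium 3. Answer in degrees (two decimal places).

Each Brewster angle gives a ratio: n₂/n₁ = tan 57.29° = 1.5571, n₃/n₂ = tan 56.39° = 1.5046.
n₃/n₁ = 2.3427. Then tan θ_B(1→3) = n₃/n₁, so θ_B(1→3) = arctan(2.3427) = 66.88°.

θ_B ≈ 66.88°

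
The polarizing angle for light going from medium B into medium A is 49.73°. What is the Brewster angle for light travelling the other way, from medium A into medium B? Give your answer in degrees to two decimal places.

θ_B' ≈ 40.27°

tan θ_B' = n₁/n₂ = 1/tan θ_B, so θ_B' = 90° − θ_B.
θ_B' = 90° − 49.73° = 40.27°.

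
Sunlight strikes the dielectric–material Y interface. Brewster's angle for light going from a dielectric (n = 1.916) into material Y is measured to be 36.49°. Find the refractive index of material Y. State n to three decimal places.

At Brewster's angle, tan θ_B = n₂/n₁ with n₁ on the incident side (a dielectric) and n₂ on the transmitted side (material Y).
n₂ = n₁ tan θ_B = 1.916 × tan 36.49° = 1.417.

n ≈ 1.417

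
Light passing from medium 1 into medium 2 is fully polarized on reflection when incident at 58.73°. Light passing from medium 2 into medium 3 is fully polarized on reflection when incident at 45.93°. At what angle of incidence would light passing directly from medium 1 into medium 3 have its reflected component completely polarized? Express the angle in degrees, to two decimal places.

θ_B ≈ 59.55°

Each Brewster angle gives a ratio: n₂/n₁ = tan 58.73° = 1.6467, n₃/n₂ = tan 45.93° = 1.0330.
n₃/n₁ = 1.7010. Then tan θ_B(1→3) = n₃/n₁, so θ_B(1→3) = arctan(1.7010) = 59.55°.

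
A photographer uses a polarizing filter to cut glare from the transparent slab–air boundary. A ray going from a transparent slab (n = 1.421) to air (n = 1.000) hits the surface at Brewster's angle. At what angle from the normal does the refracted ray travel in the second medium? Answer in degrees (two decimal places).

tan θ_B = n₂/n₁ = 1.000/1.421 = 0.7037, so θ_B = 35.14°.
At Brewster's angle the reflected and refracted rays are perpendicular, so θ_t = 90° − θ_B = 90° − 35.14° = 54.86°.

θ_t ≈ 54.86°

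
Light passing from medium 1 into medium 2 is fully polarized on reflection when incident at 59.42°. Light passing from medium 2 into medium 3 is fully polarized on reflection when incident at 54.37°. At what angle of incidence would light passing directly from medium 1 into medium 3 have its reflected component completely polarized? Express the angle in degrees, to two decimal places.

tan θ_B(1→2) = n₂/n₁ = tan 59.42° = 1.6923.
tan θ_B(2→3) = n₃/n₂ = tan 54.37° = 1.3952.
So n₃/n₁ = (n₂/n₁)(n₃/n₂) = 1.6923 × 1.3952 = 2.3611.
θ_B(1→3) = arctan(2.3611) = 67.05°.

θ_B ≈ 67.05°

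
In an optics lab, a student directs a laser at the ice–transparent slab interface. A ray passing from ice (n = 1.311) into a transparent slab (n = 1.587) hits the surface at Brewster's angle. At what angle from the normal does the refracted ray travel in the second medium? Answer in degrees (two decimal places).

θ_t ≈ 39.56°

First find Brewster's angle: tan θ_B = 1.587/1.311 = 1.2105, giving θ_B = 50.44°.
Since θ_B + θ_t = 90° at Brewster incidence, θ_t = 90° − 50.44° = 39.56°.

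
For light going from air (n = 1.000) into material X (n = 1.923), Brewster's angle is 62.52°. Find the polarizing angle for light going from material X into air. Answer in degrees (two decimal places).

The two Brewster angles are complementary: θ_B' = 90° − θ_B = 90° − 62.52° = 27.48°.

θ_B' ≈ 27.48°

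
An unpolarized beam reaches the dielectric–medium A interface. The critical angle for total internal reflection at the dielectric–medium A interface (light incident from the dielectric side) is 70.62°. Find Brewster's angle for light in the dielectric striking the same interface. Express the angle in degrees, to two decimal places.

sin θ_c = n₂/n₁, so n₂/n₁ = sin 70.62° = 0.9433.
Brewster: tan θ_B = n₂/n₁ = 0.9433.
θ_B = arctan(0.9433) = 43.33°.

θ_B ≈ 43.33°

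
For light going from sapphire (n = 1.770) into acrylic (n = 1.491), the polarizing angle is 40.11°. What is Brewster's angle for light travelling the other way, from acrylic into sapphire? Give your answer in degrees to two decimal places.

θ_B' ≈ 49.89°

tan θ_B' = n₁/n₂ = 1/tan θ_B, so θ_B' = 90° − θ_B.
θ_B' = 90° − 40.11° = 49.89°.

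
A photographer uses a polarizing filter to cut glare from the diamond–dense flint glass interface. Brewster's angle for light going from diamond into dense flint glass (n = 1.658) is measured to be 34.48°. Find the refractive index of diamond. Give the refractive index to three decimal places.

n ≈ 2.414

Full polarization of the reflected beam means tan θ_B = n₂/n₁, where n₁ is the incident medium (diamond).
n₁ = n₂ / tan θ_B = 1.658 / tan 34.48° = 2.414.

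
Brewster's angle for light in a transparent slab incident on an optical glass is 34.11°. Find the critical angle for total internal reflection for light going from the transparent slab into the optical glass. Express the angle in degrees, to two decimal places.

n₂/n₁ = tan 34.11° = 0.6773; the critical angle satisfies sin θ_c = n₂/n₁.
θ_c = arcsin(0.6773) = 42.63°.

θ_c ≈ 42.63°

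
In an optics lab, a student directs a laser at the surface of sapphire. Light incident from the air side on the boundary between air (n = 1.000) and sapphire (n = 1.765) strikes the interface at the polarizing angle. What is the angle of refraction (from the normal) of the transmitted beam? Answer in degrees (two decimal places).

tan θ_B = n₂/n₁ = 1.765/1.000 = 1.7650, so θ_B = 60.47°.
Since θ_B + θ_t = 90° at Brewster incidence, θ_t = 90° − 60.47° = 29.53°.

θ_t ≈ 29.53°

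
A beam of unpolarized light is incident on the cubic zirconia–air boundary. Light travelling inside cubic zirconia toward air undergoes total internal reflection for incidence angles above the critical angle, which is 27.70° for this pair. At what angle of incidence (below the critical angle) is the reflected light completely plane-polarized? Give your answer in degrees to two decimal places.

θ_B ≈ 24.93°

sin θ_c = n₂/n₁, so n₂/n₁ = sin 27.70° = 0.4648.
Brewster: tan θ_B = n₂/n₁ = 0.4648.
θ_B = arctan(0.4648) = 24.93°.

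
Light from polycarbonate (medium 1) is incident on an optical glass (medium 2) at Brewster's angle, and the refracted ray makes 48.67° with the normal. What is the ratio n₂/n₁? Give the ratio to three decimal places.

n₂/n₁ ≈ 0.879

At Brewster incidence θ_B = 90° − θ_t = 90° − 48.67° = 41.33°.
Then n₂/n₁ = tan θ_B = tan 41.33° = 0.879.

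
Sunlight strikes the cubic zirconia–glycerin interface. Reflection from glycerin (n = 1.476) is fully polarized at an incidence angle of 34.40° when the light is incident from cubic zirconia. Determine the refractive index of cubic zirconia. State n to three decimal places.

Full polarization of the reflected beam means tan θ_B = n₂/n₁, where n₁ is the incident medium (cubic zirconia).
n₁ = n₂ / tan θ_B = 1.476 / tan 34.40° = 2.156.

n ≈ 2.156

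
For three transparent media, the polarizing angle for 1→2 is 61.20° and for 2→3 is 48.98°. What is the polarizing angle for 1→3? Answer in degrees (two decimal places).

tan θ_B(1→2) = n₂/n₁ = tan 61.20° = 1.8190.
tan θ_B(2→3) = n₃/n₂ = tan 48.98° = 1.1496.
n₃/n₁ = 2.0910. Then tan θ_B(1→3) = n₃/n₁, so θ_B(1→3) = arctan(2.0910) = 64.44°.

θ_B ≈ 64.44°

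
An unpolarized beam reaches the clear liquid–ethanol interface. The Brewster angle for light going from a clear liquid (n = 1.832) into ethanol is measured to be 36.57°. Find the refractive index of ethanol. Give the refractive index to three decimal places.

Full polarization of the reflected beam means tan θ_B = n₂/n₁, where n₁ is the incident medium (a clear liquid).
n₂ = n₁ tan θ_B = 1.832 × tan 36.57° = 1.359.

n ≈ 1.359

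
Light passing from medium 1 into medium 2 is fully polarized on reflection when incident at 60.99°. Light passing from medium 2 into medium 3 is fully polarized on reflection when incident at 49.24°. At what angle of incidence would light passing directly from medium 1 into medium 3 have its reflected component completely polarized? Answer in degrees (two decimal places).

Each Brewster angle gives a ratio: n₂/n₁ = tan 60.99° = 1.8033, n₃/n₂ = tan 49.24° = 1.1601.
Multiplying, n₃/n₁ = 1.8033 × 1.1601 = 2.0921, and θ_B(1→3) = arctan 2.0921 = 64.45°.

θ_B ≈ 64.45°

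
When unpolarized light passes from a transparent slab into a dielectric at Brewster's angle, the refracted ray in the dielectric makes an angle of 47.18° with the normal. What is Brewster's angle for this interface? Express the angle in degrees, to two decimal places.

Brewster's condition makes the reflected and refracted beams perpendicular: θ_B + θ_t = 90°.
So θ_B = 90° − θ_t = 90° − 47.18° = 42.82°.

θ_B ≈ 42.82°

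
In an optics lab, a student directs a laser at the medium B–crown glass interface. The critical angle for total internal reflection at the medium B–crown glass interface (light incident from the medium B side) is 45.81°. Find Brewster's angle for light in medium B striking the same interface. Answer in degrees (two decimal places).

θ_B ≈ 35.64°

n₂/n₁ = sin θ_c = sin 45.81° = 0.7170.
tan θ_B equals the same ratio, so θ_B = arctan(0.7170) = 35.64°.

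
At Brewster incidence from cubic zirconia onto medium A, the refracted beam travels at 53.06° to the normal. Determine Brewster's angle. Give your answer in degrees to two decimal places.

Since the reflected and refracted rays are at right angles at the polarizing angle, θ_B + θ_t = 90°.
So θ_B = 90° − θ_t = 90° − 53.06° = 36.94°.

θ_B ≈ 36.94°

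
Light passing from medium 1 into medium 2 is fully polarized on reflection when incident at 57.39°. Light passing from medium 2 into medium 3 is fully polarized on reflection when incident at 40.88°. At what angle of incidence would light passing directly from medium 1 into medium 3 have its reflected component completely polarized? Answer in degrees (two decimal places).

θ_B ≈ 53.53°

n₂/n₁ = tan 57.39° = 1.5631 and n₃/n₂ = tan 40.88° = 0.8656.
Multiplying, n₃/n₁ = 1.5631 × 0.8656 = 1.3530, and θ_B(1→3) = arctan 1.3530 = 53.53°.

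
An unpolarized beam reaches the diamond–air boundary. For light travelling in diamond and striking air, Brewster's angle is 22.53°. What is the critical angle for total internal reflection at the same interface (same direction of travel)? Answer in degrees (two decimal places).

θ_c ≈ 24.51°

From Brewster, n₂/n₁ = tan θ_B = tan 22.53° = 0.4148.
Then sin θ_c = n₂/n₁ = 0.4148, so θ_c = arcsin 0.4148 = 24.51°.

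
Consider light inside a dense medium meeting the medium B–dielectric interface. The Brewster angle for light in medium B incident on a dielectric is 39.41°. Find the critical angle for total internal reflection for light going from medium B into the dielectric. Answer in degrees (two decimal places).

tan θ_B = n₂/n₁ = tan 39.41° = 0.8217.
Total internal reflection: sin θ_c = n₂/n₁ = 0.8217.
θ_c = arcsin(0.8217) = 55.26°.

θ_c ≈ 55.26°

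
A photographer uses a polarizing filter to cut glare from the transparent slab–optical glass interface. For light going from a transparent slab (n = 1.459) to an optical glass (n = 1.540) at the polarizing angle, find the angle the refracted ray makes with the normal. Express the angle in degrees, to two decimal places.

θ_t ≈ 43.45°

tan θ_B = n₂/n₁ = 1.540/1.459 = 1.0555, so θ_B = 46.55°.
At Brewster's angle the reflected and refracted rays are perpendicular, so θ_t = 90° − θ_B = 90° − 46.55° = 43.45°.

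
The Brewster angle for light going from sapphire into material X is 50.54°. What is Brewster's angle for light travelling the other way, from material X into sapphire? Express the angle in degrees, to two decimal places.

θ_B' ≈ 39.46°

Reversing the direction swaps n₁ and n₂, so tan θ_B' = 1/tan θ_B and θ_B' = 90° − θ_B.
Hence θ_B' = 90° − 50.54° = 39.46°.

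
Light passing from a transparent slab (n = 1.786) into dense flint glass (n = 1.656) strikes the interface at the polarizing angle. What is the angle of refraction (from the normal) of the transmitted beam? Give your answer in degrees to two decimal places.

First find Brewster's angle: tan θ_B = 1.656/1.786 = 0.9272, giving θ_B = 42.84°.
Since θ_B + θ_t = 90° at Brewster incidence, θ_t = 90° − 42.84° = 47.16°.

θ_t ≈ 47.16°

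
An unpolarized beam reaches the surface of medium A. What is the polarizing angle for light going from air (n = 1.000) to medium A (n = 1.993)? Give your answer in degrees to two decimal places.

θ_B ≈ 63.35°

At Brewster's angle the reflected and refracted rays are perpendicular, which with Snell's law gives tan θ_B = n₂/n₁.
tan θ_B = n₂/n₁ = 1.993/1.000 = 1.9930. Taking the arctangent, θ_B = 63.35°.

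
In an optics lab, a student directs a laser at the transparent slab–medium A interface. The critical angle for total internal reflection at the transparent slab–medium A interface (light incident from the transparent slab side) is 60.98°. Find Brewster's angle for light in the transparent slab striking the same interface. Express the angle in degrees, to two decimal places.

sin θ_c = n₂/n₁, so n₂/n₁ = sin 60.98° = 0.8745.
Brewster: tan θ_B = n₂/n₁ = 0.8745.
θ_B = arctan(0.8745) = 41.17°.

θ_B ≈ 41.17°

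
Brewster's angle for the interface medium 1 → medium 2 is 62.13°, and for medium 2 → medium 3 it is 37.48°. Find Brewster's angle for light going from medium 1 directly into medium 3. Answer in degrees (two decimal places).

tan θ_B(1→2) = n₂/n₁ = tan 62.13° = 1.8911.
tan θ_B(2→3) = n₃/n₂ = tan 37.48° = 0.7668.
So n₃/n₁ = (n₂/n₁)(n₃/n₂) = 1.8911 × 0.7668 = 1.4500.
θ_B(1→3) = arctan(1.4500) = 55.41°.

θ_B ≈ 55.41°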